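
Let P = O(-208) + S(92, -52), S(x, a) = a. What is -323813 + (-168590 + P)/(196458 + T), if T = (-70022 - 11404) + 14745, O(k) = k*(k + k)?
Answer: -42023561815/129777 ≈ -3.2381e+5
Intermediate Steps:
O(k) = 2*k² (O(k) = k*(2*k) = 2*k²)
T = -66681 (T = -81426 + 14745 = -66681)
P = 86476 (P = 2*(-208)² - 52 = 2*43264 - 52 = 86528 - 52 = 86476)
-323813 + (-168590 + P)/(196458 + T) = -323813 + (-168590 + 86476)/(196458 - 66681) = -323813 - 82114/129777 = -42023561815/129777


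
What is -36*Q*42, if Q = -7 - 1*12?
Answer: 28728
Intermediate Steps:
Q = -19 (Q = -7 - 12 = -19)
-36*Q*42 = -36*(-19)*42 = 684*42 = 28728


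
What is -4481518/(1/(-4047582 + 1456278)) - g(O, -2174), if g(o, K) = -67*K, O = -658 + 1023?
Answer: 11612975373814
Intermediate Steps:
O = 365
g(o, K) = -67*K
-4481518/(1/(-4047582 + 1456278)) - g(O, -2174) = -4481518/(1/(-4047582 + 1456278)) - (-67)*(-2174) = -4481518/(1/(-2591304)) - 1*145658 = -4481518/(-1/2591304) - 145658 = -4481518*(-2591304) - 145658 = 11612975519472 - 145658 = 11612975373814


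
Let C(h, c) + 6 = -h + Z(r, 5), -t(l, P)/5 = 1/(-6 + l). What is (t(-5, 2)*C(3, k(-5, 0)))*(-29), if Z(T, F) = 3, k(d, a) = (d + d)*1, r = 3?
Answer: 870/11 ≈ 79.091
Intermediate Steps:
k(d, a) = 2*d (k(d, a) = (2*d)*1 = 2*d)
t(l, P) = -5/(-6 + l)
C(h, c) = -3 - h (C(h, c) = -6 + (-h + 3) = -6 + (3 - h) = -3 - h)
(t(-5, 2)*C(3, k(-5, 0)))*(-29) = ((-5/(-6 - 5))*(-3 - 1*3))*(-29) = ((-5/(-11))*(-3 - 3))*(-29) = (-5*(-1/11)*(-6))*(-29) = ((5/11)*(-6))*(-29) = -30/11*(-29) = 870/11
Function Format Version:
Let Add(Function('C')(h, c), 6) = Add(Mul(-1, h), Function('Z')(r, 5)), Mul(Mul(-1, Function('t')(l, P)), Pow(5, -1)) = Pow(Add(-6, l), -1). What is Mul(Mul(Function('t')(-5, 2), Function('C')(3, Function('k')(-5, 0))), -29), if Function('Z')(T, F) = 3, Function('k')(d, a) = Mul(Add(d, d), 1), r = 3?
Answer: Rational(870, 11) ≈ 79.091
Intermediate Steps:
Function('k')(d, a) = Mul(2, d) (Function('k')(d, a) = Mul(Mul(2, d), 1) = Mul(2, d))
Function('t')(l, P) = Mul(-5, Pow(Add(-6, l), -1))
Function('C')(h, c) = Add(-3, Mul(-1, h)) (Function('C')(h, c) = Add(-6, Add(Mul(-1, h), 3)) = Add(-6, Add(3, Mul(-1, h))) = Add(-3, Mul(-1, h)))
Mul(Mul(Function('t')(-5, 2), Function('C')(3, Function('k')(-5, 0))), -29) = Mul(Mul(Mul(-5, Pow(Add(-6, -5), -1)), Add(-3, Mul(-1, 3))), -29) = Mul(Mul(Mul(-5, Pow(-11, -1)), Add(-3, -3)), -29) = Mul(Mul(Mul(-5, Rational(-1, 11)), -6), -29) = Mul(Mul(Rational(5, 11), -6), -29) = Mul(Rational(-30, 11), -29) = Rational(870, 11)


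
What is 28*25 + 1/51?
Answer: 35701/51 ≈ 700.02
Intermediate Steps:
28*25 + 1/51 = 700 + 1/51 = 35701/51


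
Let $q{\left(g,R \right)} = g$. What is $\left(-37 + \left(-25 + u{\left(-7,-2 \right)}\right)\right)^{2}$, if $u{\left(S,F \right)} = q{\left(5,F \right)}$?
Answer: $3249$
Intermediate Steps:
$u{\left(S,F \right)} = 5$
$\left(-37 + \left(-25 + u{\left(-7,-2 \right)}\right)\right)^{2} = \left(-37 + \left(-25 + 5\right)\right)^{2} = \left(-37 - 20\right)^{2} = \left(-57\right)^{2} = 3249$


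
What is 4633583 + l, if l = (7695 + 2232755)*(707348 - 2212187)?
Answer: -3371511903967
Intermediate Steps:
l = -3371516537550 (l = 2240450*(-1504839) = -3371516537550)
4633583 + l = 4633583 - 3371516537550 = -3371511903967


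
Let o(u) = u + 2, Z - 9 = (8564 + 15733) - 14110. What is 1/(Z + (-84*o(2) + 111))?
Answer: 1/9971 ≈ 0.00010029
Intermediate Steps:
Z = 10196 (Z = 9 + ((8564 + 15733) - 14110) = 9 + (24297 - 14110) = 9 + 10187 = 10196)
o(u) = 2 + u
1/(Z + (-84*o(2) + 111)) = 1/(10196 + (-84*(2 + 2) + 111)) = 1/(10196 + (-84*4 + 111)) = 1/(10196 + (-336 + 111)) = 1/(10196 - 225) = 1/9971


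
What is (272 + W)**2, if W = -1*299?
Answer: 729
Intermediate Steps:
W = -299
(272 + W)**2 = (272 - 299)**2 = (-27)**2 = 729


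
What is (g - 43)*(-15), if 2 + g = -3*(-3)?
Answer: 540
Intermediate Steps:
g = 7 (g = -2 - 3*(-3) = -2 + 9 = 7)
(g - 43)*(-15) = (7 - 43)*(-15) = -36*(-15) = 540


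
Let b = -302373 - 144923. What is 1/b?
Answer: -1/447296 ≈ -2.2357e-6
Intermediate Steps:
b = -447296
1/b = 1/(-447296) = -1/447296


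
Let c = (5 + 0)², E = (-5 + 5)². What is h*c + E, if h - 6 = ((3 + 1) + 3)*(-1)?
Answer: -25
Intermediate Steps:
E = 0 (E = 0² = 0)
c = 25 (c = 5² = 25)
h = -1 (h = 6 + ((3 + 1) + 3)*(-1) = 6 + (4 + 3)*(-1) = 6 + 7*(-1) = 6 - 7 = -1)
h*c + E = -1*25 + 0 = -25 + 0 = -25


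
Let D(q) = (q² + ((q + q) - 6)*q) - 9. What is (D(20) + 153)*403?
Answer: 493272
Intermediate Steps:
D(q) = -9 + q² + q*(-6 + 2*q) (D(q) = (q² + (2*q - 6)*q) - 9 = (q² + (-6 + 2*q)*q) - 9 = (q² + q*(-6 + 2*q)) - 9 = -9 + q² + q*(-6 + 2*q))
(D(20) + 153)*403 = ((-9 - 6*20 + 3*20²) + 153)*403 = ((-9 - 120 + 3*400) + 153)*403 = ((-9 - 120 + 1200) + 153)*403 = (1071 + 153)*403 = 1224*403 = 493272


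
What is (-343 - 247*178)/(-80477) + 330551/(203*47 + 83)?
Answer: 27028182643/774510648 ≈ 34.897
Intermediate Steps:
(-343 - 247*178)/(-80477) + 330551/(203*47 + 83) = (-343 - 43966)*(-1/80477) + 330551/(9541 + 83) = -44309*(-1/80477) + 330551/9624 = 44309/80477 + 330551*(1/9624) = 44309/80477 + 330551/9624 = 27028182643/774510648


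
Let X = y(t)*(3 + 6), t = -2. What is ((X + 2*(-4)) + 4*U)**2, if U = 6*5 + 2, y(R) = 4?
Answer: 24336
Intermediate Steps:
U = 32 (U = 30 + 2 = 32)
X = 36 (X = 4*(3 + 6) = 4*9 = 36)
((X + 2*(-4)) + 4*U)**2 = ((36 + 2*(-4)) + 4*32)**2 = ((36 - 8) + 128)**2 = (28 + 128)**2 = 156**2 = 24336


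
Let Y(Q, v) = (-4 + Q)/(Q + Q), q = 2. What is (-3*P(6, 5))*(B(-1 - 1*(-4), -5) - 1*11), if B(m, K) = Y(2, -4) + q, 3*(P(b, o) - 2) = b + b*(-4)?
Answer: -114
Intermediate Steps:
Y(Q, v) = (-4 + Q)/(2*Q) (Y(Q, v) = (-4 + Q)/((2*Q)) = (-4 + Q)*(1/(2*Q)) = (-4 + Q)/(2*Q))
P(b, o) = 2 - b (P(b, o) = 2 + (b + b*(-4))/3 = 2 + (b - 4*b)/3 = 2 + (-3*b)/3 = 2 - b)
B(m, K) = 3/2 (B(m, K) = (½)*(-4 + 2)/2 + 2 = (½)*(½)*(-2) + 2 = -½ + 2 = 3/2)
(-3*P(6, 5))*(B(-1 - 1*(-4), -5) - 1*11) = (-3*(2 - 1*6))*(3/2 - 1*11) = (-3*(2 - 6))*(3/2 - 11) = -3*(-4)*(-19/2) = 12*(-19/2) = -114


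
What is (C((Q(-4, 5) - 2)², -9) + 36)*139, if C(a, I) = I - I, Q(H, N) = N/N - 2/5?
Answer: 5004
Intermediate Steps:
Q(H, N) = ⅗ (Q(H, N) = 1 - 2*⅕ = 1 - ⅖ = ⅗)
C(a, I) = 0
(C((Q(-4, 5) - 2)², -9) + 36)*139 = (0 + 36)*139 = 36*139 = 5004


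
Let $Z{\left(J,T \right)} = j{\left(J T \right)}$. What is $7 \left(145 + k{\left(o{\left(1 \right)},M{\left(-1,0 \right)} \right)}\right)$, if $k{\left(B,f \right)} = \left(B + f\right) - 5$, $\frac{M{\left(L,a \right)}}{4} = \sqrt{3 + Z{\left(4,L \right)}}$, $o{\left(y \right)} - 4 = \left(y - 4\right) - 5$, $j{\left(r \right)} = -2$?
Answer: $980$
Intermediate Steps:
$Z{\left(J,T \right)} = -2$
$o{\left(y \right)} = -5 + y$ ($o{\left(y \right)} = 4 + \left(\left(y - 4\right) - 5\right) = 4 + \left(\left(-4 + y\right) - 5\right) = 4 + \left(-9 + y\right) = -5 + y$)
$M{\left(L,a \right)} = 4$ ($M{\left(L,a \right)} = 4 \sqrt{3 - 2} = 4 \sqrt{1} = 4 \cdot 1 = 4$)
$k{\left(B,f \right)} = -5 + B + f$
$7 \left(145 + k{\left(o{\left(1 \right)},M{\left(-1,0 \right)} \right)}\right) = 7 \left(145 + \left(-5 + \left(-5 + 1\right) + 4\right)\right) = 7 \left(145 - 5\right) = 7 \cdot 140 = 980$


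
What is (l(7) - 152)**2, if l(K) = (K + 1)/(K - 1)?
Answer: 204304/9 ≈ 22700.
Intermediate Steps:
l(K) = (1 + K)/(-1 + K)
(l(7) - 152)**2 = ((1 + 7)/(-1 + 7) - 152)**2 = (8/6 - 152)**2 = ((1/6)*8 - 152)**2 = (4/3 - 152)**2 = (-452/3)**2 = 204304/9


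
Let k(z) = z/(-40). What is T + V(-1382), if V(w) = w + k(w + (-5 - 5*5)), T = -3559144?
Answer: -35604907/10 ≈ -3.5605e+6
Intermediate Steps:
k(z) = -z/40 (k(z) = z*(-1/40) = -z/40)
V(w) = ¾ + 39*w/40 (V(w) = w - (w + (-5 - 5*5))/40 = w - (w + (-5 - 25))/40 = w - (w - 30)/40 = w - (-30 + w)/40 = w + (¾ - w/40) = ¾ + 39*w/40)
T + V(-1382) = -3559144 + (¾ + (39/40)*(-1382)) = -3559144 + (¾ - 26949/20) = -3559144 - 13467/10 = -35604907/10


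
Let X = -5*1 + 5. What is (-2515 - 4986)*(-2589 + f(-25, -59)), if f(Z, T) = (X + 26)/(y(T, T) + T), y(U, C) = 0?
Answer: 1145980277/59 ≈ 1.9423e+7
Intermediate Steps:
X = 0 (X = -5 + 5 = 0)
f(Z, T) = 26/T (f(Z, T) = (0 + 26)/(0 + T) = 26/T)
(-2515 - 4986)*(-2589 + f(-25, -59)) = (-2515 - 4986)*(-2589 + 26/(-59)) = -7501*(-2589 + 26*(-1/59)) = -7501*(-2589 - 26/59) = -7501*(-152777/59) = 1145980277/59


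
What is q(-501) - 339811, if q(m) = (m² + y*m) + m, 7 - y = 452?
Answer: 133634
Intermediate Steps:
y = -445 (y = 7 - 1*452 = 7 - 452 = -445)
q(m) = m² - 444*m (q(m) = (m² - 445*m) + m = m² - 444*m)
q(-501) - 339811 = -501*(-444 - 501) - 339811 = -501*(-945) - 339811 = 473445 - 339811 = 133634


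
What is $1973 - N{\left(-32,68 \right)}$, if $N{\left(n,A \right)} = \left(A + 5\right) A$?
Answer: $-2991$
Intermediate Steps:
$N{\left(n,A \right)} = A \left(5 + A\right)$ ($N{\left(n,A \right)} = \left(5 + A\right) A = A \left(5 + A\right)$)
$1973 - N{\left(-32,68 \right)} = 1973 - 68 \left(5 + 68\right) = 1973 - 68 \cdot 73 = 1973 - 4964 = -2991$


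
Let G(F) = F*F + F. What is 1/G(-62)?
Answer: 1/3782 ≈ 0.00026441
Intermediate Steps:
G(F) = F + F² (G(F) = F² + F = F + F²)
1/G(-62) = 1/(-62*(1 - 62)) = 1/(-62*(-61)) = 1/3782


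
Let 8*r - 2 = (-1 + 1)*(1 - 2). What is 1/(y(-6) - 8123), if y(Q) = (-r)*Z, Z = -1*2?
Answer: -2/16245 ≈ -0.00012311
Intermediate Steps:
Z = -2
r = ¼ (r = ¼ + ((-1 + 1)*(1 - 2))/8 = ¼ + (0*(-1))/8 = ¼ + (⅛)*0 = ¼ + 0 = ¼ ≈ 0.25000)
y(Q) = ½ (y(Q) = -1*¼*(-2) = -¼*(-2) = ½)
1/(y(-6) - 8123) = 1/(½ - 8123) = 1/(-16245/2) = -2/16245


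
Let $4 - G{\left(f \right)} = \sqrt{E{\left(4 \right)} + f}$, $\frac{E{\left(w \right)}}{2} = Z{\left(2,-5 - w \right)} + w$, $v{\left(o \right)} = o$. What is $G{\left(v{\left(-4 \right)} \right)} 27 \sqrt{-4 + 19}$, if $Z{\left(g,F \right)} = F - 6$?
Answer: $27 \sqrt{15} \left(4 - i \sqrt{26}\right) \approx 418.28 - 533.21 i$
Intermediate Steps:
$Z{\left(g,F \right)} = -6 + F$ ($Z{\left(g,F \right)} = F - 6 = -6 + F$)
$E{\left(w \right)} = -22$ ($E{\left(w \right)} = 2 \left(\left(-6 - \left(5 + w\right)\right) + w\right) = 2 \left(\left(-11 - w\right) + w\right) = 2 \left(-11\right) = -22$)
$G{\left(f \right)} = 4 - \sqrt{-22 + f}$
$G{\left(v{\left(-4 \right)} \right)} 27 \sqrt{-4 + 19} = \left(4 - \sqrt{-22 - 4}\right) 27 \sqrt{-4 + 19} = \left(4 - \sqrt{-26}\right) 27 \sqrt{15} = \left(4 - i \sqrt{26}\right) 27 \sqrt{15} = \left(108 - 27 i \sqrt{26}\right) \sqrt{15} = \sqrt{15} \left(108 - 27 i \sqrt{26}\right)$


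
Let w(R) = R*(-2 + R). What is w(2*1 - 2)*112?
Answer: 0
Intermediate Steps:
w(2*1 - 2)*112 = ((2*1 - 2)*(-2 + (2*1 - 2)))*112 = ((2 - 2)*(-2 + (2 - 2)))*112 = (0*(-2 + 0))*112 = (0*(-2))*112 = 0*112 = 0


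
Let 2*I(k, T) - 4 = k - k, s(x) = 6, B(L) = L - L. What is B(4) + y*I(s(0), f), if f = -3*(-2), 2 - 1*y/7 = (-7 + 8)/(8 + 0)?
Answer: 105/4 ≈ 26.250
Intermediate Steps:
B(L) = 0
y = 105/8 (y = 14 - 7*(-7 + 8)/(8 + 0) = 14 - 7/8 = 105/8 ≈ 13.125)
f = 6
I(k, T) = 2 (I(k, T) = 2 + (k - k)/2 = 2 + (½)*0 = 2 + 0 = 2)
B(4) + y*I(s(0), f) = 0 + (105/8)*2 = 0 + 105/4 = 105/4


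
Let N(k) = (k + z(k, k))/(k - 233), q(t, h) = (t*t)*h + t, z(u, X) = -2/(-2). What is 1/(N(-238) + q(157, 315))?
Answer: 157/1219041023 ≈ 1.2879e-7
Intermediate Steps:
z(u, X) = 1 (z(u, X) = -2*(-½) = 1)
q(t, h) = t + h*t² (q(t, h) = t²*h + t = h*t² + t = t + h*t²)
N(k) = (1 + k)/(-233 + k) (N(k) = (k + 1)/(k - 233) = (1 + k)/(-233 + k))
1/(N(-238) + q(157, 315)) = 1/((1 - 238)/(-233 - 238) + 157*(1 + 315*157)) = 1/(-237/(-471) + 157*(1 + 49455)) = 1/(-1/471*(-237) + 157*49456) = 1/(79/157 + 7764592) = 1/(1219041023/157) = 157/1219041023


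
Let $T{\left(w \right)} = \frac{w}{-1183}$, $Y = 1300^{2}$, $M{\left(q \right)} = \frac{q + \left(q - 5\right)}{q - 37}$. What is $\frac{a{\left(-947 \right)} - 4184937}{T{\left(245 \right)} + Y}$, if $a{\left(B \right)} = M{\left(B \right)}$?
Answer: $- \frac{231979320807}{93680068520} \approx -2.4763$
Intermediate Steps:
$M{\left(q \right)} = \frac{-5 + 2 q}{-37 + q}$ ($M{\left(q \right)} = \frac{q + \left(q - 5\right)}{-37 + q} = \frac{q + \left(-5 + q\right)}{-37 + q} = \frac{-5 + 2 q}{-37 + q}$)
$Y = 1690000$
$T{\left(w \right)} = - \frac{w}{1183}$ ($T{\left(w \right)} = w \left(- \frac{1}{1183}\right) = - \frac{w}{1183}$)
$a{\left(B \right)} = \frac{-5 + 2 B}{-37 + B}$
$\frac{a{\left(-947 \right)} - 4184937}{T{\left(245 \right)} + Y} = \frac{\frac{-5 + 2 \left(-947\right)}{-37 - 947} - 4184937}{\left(- \frac{1}{1183}\right) 245 + 1690000} = \frac{\frac{-5 - 1894}{-984} - 4184937}{- \frac{35}{169} + 1690000} = \frac{\left(- \frac{1}{984}\right) \left(-1899\right) - 4184937}{\frac{285609965}{169}} = \left(\frac{633}{328} - 4184937\right) \frac{169}{285609965} = \left(- \frac{1372658703}{328}\right) \frac{169}{285609965} = - \frac{231979320807}{93680068520}$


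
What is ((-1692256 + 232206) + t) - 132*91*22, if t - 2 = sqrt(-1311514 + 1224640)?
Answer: -1724312 + I*sqrt(86874) ≈ -1.7243e+6 + 294.74*I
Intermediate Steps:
t = 2 + I*sqrt(86874) (t = 2 + sqrt(-1311514 + 1224640) = 2 + sqrt(-86874) = 2 + I*sqrt(86874) ≈ 2.0 + 294.74*I)
((-1692256 + 232206) + t) - 132*91*22 = ((-1692256 + 232206) + (2 + I*sqrt(86874))) - 132*91*22 = (-1460050 + (2 + I*sqrt(86874))) - 12012*22 = (-1460048 + I*sqrt(86874)) - 264264 = -1724312 + I*sqrt(86874)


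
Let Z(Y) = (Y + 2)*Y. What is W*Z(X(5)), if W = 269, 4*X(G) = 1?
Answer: 2421/16 ≈ 151.31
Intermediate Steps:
X(G) = 1/4 (X(G) = (1/4)*1 = 1/4)
Z(Y) = Y*(2 + Y) (Z(Y) = (2 + Y)*Y = Y*(2 + Y))
W*Z(X(5)) = 269*((2 + 1/4)/4) = 269*((1/4)*(9/4)) = 269*(9/16) = 2421/16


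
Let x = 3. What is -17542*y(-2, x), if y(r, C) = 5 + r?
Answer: -52626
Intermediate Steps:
-17542*y(-2, x) = -17542*(5 - 2) = -17542*3 = -52626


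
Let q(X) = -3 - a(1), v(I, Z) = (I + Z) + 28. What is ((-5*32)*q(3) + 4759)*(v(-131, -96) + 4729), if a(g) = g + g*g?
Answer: 25182270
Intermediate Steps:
a(g) = g + g²
v(I, Z) = 28 + I + Z
q(X) = -5 (q(X) = -3 - (1 + 1) = -3 - 2 = -5)
((-5*32)*q(3) + 4759)*(v(-131, -96) + 4729) = (-5*32*(-5) + 4759)*((28 - 131 - 96) + 4729) = (-160*(-5) + 4759)*(-199 + 4729) = (800 + 4759)*4530 = 5559*4530 = 25182270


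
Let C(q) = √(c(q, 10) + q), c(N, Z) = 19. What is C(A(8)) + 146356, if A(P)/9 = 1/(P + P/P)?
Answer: 146356 + 2*√5 ≈ 1.4636e+5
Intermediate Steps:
A(P) = 9/(1 + P) (A(P) = 9/(P + P/P) = 9/(P + 1) = 9/(1 + P))
C(q) = √(19 + q)
C(A(8)) + 146356 = √(19 + 9/(1 + 8)) + 146356 = √(19 + 9/9) + 146356 = √(19 + 9*(⅑)) + 146356 = √(19 + 1) + 146356 = √20 + 146356 = 2*√5 + 146356 = 146356 + 2*√5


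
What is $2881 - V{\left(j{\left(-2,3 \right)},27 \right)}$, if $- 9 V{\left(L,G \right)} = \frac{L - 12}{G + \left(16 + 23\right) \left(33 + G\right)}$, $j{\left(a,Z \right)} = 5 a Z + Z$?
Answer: $\frac{20457968}{7101} \approx 2881.0$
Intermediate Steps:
$j{\left(a,Z \right)} = Z + 5 Z a$ ($j{\left(a,Z \right)} = 5 Z a + Z = Z + 5 Z a$)
$V{\left(L,G \right)} = - \frac{-12 + L}{9 \left(1287 + 40 G\right)}$ ($V{\left(L,G \right)} = - \frac{\left(L - 12\right) \frac{1}{G + \left(16 + 23\right) \left(33 + G\right)}}{9} = - \frac{\left(-12 + L\right) \frac{1}{G + 39 \left(33 + G\right)}}{9} = - \frac{\left(-12 + L\right) \frac{1}{G + \left(1287 + 39 G\right)}}{9} = - \frac{\left(-12 + L\right) \frac{1}{1287 + 40 G}}{9} = - \frac{\frac{1}{1287 + 40 G} \left(-12 + L\right)}{9} = - \frac{-12 + L}{9 \left(1287 + 40 G\right)}$)
$2881 - V{\left(j{\left(-2,3 \right)},27 \right)} = 2881 - \frac{12 - 3 \left(1 + 5 \left(-2\right)\right)}{9 \left(1287 + 40 \cdot 27\right)} = 2881 - \frac{12 - 3 \left(1 - 10\right)}{9 \left(1287 + 1080\right)} = 2881 - \frac{12 - 3 \left(-9\right)}{9 \cdot 2367} = 2881 - \frac{1}{9} \cdot \frac{1}{2367} \left(12 - -27\right) = 2881 - \frac{1}{9} \cdot \frac{1}{2367} \left(12 + 27\right) = 2881 - \frac{1}{9} \cdot \frac{1}{2367} \cdot 39 = 2881 - \frac{13}{7101} = \frac{20457968}{7101}$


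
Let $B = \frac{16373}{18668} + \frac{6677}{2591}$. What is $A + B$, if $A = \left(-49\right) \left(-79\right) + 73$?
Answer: $\frac{190933568551}{48368788} \approx 3947.5$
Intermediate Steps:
$A = 3944$ ($A = 3871 + 73 = 3944$)
$B = \frac{167068679}{48368788}$ ($B = 16373 \cdot \frac{1}{18668} + 6677 \cdot \frac{1}{2591} = \frac{16373}{18668} + \frac{6677}{2591} = \frac{167068679}{48368788} \approx 3.4541$)
$A + B = 3944 + \frac{167068679}{48368788} = \frac{190933568551}{48368788}$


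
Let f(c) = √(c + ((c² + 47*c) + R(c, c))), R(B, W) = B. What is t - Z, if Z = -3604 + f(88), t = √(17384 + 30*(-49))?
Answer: 3604 + √15914 - 2*√3014 ≈ 3620.4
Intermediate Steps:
t = √15914 (t = √(17384 - 1470) = √15914 ≈ 126.15)
f(c) = √(c² + 49*c) (f(c) = √(c + ((c² + 47*c) + c)) = √(c + (c² + 48*c)) = √(c² + 49*c))
Z = -3604 + 2*√3014 (Z = -3604 + √(88*(49 + 88)) = -3604 + √(88*137) = -3604 + √12056 = -3604 + 2*√3014 ≈ -3494.2)
t - Z = √15914 - (-3604 + 2*√3014) = √15914 + (3604 - 2*√3014) = 3604 + √15914 - 2*√3014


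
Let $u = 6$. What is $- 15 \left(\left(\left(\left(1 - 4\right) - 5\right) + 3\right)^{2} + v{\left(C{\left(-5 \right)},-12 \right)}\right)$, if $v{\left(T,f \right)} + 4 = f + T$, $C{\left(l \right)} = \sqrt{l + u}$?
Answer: $-150$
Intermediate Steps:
$C{\left(l \right)} = \sqrt{6 + l}$ ($C{\left(l \right)} = \sqrt{l + 6} = \sqrt{6 + l}$)
$v{\left(T,f \right)} = -4 + T + f$ ($v{\left(T,f \right)} = -4 + \left(f + T\right) = -4 + \left(T + f\right) = -4 + T + f$)
$- 15 \left(\left(\left(\left(1 - 4\right) - 5\right) + 3\right)^{2} + v{\left(C{\left(-5 \right)},-12 \right)}\right) = - 15 \left(\left(\left(\left(1 - 4\right) - 5\right) + 3\right)^{2} - \left(16 - \sqrt{6 - 5}\right)\right) = - 15 \left(\left(\left(-3 - 5\right) + 3\right)^{2} - \left(16 - 1\right)\right) = - 15 \left(\left(-8 + 3\right)^{2} - 15\right) = - 15 \left(\left(-5\right)^{2} - 15\right) = - 15 \left(25 - 15\right) = \left(-15\right) 10 = -150$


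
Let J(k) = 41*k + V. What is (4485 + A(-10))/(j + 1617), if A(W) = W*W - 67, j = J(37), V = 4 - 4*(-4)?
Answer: 2259/1577 ≈ 1.4325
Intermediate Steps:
V = 20 (V = 4 + 16 = 20)
J(k) = 20 + 41*k (J(k) = 41*k + 20 = 20 + 41*k)
j = 1537 (j = 20 + 41*37 = 20 + 1517 = 1537)
A(W) = -67 + W² (A(W) = W² - 67 = -67 + W²)
(4485 + A(-10))/(j + 1617) = (4485 + (-67 + (-10)²))/(1537 + 1617) = (4485 + (-67 + 100))/3154 = (4485 + 33)*(1/3154) = 4518*(1/3154) = 2259/1577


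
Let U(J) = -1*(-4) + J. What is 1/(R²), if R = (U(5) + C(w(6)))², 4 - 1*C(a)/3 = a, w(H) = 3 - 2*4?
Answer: 1/1679616 ≈ 5.9537e-7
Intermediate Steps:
w(H) = -5 (w(H) = 3 - 8 = -5)
C(a) = 12 - 3*a
U(J) = 4 + J
R = 1296 (R = ((4 + 5) + (12 - 3*(-5)))² = (9 + (12 + 15))² = (9 + 27)² = 36² = 1296)
1/(R²) = 1/(1296²) = 1/1679616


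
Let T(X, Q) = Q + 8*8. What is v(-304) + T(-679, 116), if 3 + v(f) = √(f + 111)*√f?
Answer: 177 - 4*√3667 ≈ -65.223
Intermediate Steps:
T(X, Q) = 64 + Q (T(X, Q) = Q + 64 = 64 + Q)
v(f) = -3 + √f*√(111 + f) (v(f) = -3 + √(f + 111)*√f = -3 + √(111 + f)*√f = -3 + √f*√(111 + f))
v(-304) + T(-679, 116) = (-3 + √(-304)*√(111 - 304)) + (64 + 116) = (-3 + (4*I*√19)*√(-193)) + 180 = (-3 + (4*I*√19)*(I*√193)) + 180 = (-3 - 4*√3667) + 180 = 177 - 4*√3667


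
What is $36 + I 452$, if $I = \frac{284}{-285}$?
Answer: $- \frac{118108}{285} \approx -414.41$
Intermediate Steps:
$I = - \frac{284}{285}$ ($I = 284 \left(- \frac{1}{285}\right) = - \frac{284}{285} \approx -0.99649$)
$36 + I 452 = 36 - \frac{128368}{285} = - \frac{118108}{285}$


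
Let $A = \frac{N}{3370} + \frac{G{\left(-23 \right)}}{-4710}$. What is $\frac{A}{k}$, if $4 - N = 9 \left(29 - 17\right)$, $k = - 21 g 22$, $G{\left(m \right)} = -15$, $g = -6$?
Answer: $- \frac{1627}{162959720} \approx -9.9841 \cdot 10^{-6}$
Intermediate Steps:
$k = 2772$ ($k = \left(-21\right) \left(-6\right) 22 = 126 \cdot 22 = 2772$)
$N = -104$ ($N = 4 - 9 \left(29 - 17\right) = 4 - 9 \cdot 12 = 4 - 108 = -104$)
$A = - \frac{14643}{529090}$ ($A = - \frac{104}{3370} - \frac{15}{-4710} = \left(-104\right) \frac{1}{3370} - - \frac{1}{314} = - \frac{52}{1685} + \frac{1}{314} = - \frac{14643}{529090} \approx -0.027676$)
$\frac{A}{k} = - \frac{14643}{529090 \cdot 2772} = \left(- \frac{14643}{529090}\right) \frac{1}{2772} = - \frac{1627}{162959720}$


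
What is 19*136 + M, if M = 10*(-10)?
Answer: 2484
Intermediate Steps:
M = -100
19*136 + M = 19*136 - 100 = 2584 - 100 = 2484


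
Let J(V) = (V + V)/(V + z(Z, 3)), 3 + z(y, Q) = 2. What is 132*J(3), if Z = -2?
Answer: 396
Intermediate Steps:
z(y, Q) = -1 (z(y, Q) = -3 + 2 = -1)
J(V) = 2*V/(-1 + V) (J(V) = (V + V)/(V - 1) = (2*V)/(-1 + V) = 2*V/(-1 + V))
132*J(3) = 132*(2*3/(-1 + 3)) = 132*(2*3/2) = 132*(2*3*(1/2)) = 132*3 = 396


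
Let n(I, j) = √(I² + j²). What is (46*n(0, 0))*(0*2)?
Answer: 0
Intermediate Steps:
(46*n(0, 0))*(0*2) = (46*√(0² + 0²))*(0*2) = (46*√(0 + 0))*0 = (46*√0)*0 = (46*0)*0 = 0*0 = 0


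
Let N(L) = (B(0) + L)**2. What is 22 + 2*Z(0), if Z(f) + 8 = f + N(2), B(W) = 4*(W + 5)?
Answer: 974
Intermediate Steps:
B(W) = 20 + 4*W (B(W) = 4*(5 + W) = 20 + 4*W)
N(L) = (20 + L)**2 (N(L) = ((20 + 4*0) + L)**2 = ((20 + 0) + L)**2 = (20 + L)**2)
Z(f) = 476 + f (Z(f) = -8 + (f + (20 + 2)**2) = -8 + (f + 22**2) = -8 + (f + 484) = -8 + (484 + f) = 476 + f)
22 + 2*Z(0) = 22 + 2*(476 + 0) = 22 + 2*476 = 22 + 952 = 974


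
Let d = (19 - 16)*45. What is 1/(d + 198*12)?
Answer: 1/2511 ≈ 0.00039825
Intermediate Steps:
d = 135 (d = 3*45 = 135)
1/(d + 198*12) = 1/(135 + 198*12) = 1/(135 + 2376) = 1/2511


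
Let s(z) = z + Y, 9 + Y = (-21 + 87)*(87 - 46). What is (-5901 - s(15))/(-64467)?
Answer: 33/247 ≈ 0.13360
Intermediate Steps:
Y = 2697 (Y = -9 + (-21 + 87)*(87 - 46) = -9 + 66*41 = -9 + 2706 = 2697)
s(z) = 2697 + z (s(z) = z + 2697 = 2697 + z)
(-5901 - s(15))/(-64467) = (-5901 - (2697 + 15))/(-64467) = (-5901 - 1*2712)*(-1/64467) = (-5901 - 2712)*(-1/64467) = -8613*(-1/64467) = 33/247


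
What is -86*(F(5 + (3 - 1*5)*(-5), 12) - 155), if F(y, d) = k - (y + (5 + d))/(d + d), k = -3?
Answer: 41108/3 ≈ 13703.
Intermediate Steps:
F(y, d) = -3 - (5 + d + y)/(2*d) (F(y, d) = -3 - (y + (5 + d))/(d + d) = -3 - (5 + d + y)/(2*d))
-86*(F(5 + (3 - 1*5)*(-5), 12) - 155) = -86*((½)*(-5 - (5 + (3 - 1*5)*(-5)) - 7*12)/12 - 155) = -86*((½)*(1/12)*(-5 - (5 + (3 - 5)*(-5)) - 84) - 155) = -86*((½)*(1/12)*(-5 - (5 - 2*(-5)) - 84) - 155) = -86*((½)*(1/12)*(-5 - (5 + 10) - 84) - 155) = -86*((½)*(1/12)*(-5 - 1*15 - 84) - 155) = -86*((½)*(1/12)*(-5 - 15 - 84) - 155) = -86*((½)*(1/12)*(-104) - 155) = -86*(-13/3 - 155) = -86*(-478/3) = 41108/3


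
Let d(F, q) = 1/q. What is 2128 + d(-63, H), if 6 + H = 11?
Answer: 10641/5 ≈ 2128.2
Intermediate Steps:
H = 5 (H = -6 + 11 = 5)
2128 + d(-63, H) = 2128 + 1/5 = 2128 + ⅕ = 10641/5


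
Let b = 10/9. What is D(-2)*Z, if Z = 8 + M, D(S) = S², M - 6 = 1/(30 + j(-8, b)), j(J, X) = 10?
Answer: 561/10 ≈ 56.100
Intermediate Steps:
b = 10/9 (b = 10*(⅑) = 10/9 ≈ 1.1111)
M = 241/40 (M = 6 + 1/(30 + 10) = 6 + 1/40 = 241/40 ≈ 6.0250)
Z = 561/40 (Z = 8 + 241/40 = 561/40 ≈ 14.025)
D(-2)*Z = (-2)²*(561/40) = 4*(561/40) = 561/10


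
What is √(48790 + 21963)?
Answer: √70753 ≈ 265.99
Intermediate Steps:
√(48790 + 21963) = √70753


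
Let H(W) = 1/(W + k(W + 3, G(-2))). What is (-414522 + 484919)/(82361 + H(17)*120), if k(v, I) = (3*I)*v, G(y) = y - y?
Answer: 1196749/1400257 ≈ 0.85466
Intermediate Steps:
G(y) = 0
k(v, I) = 3*I*v
H(W) = 1/W (H(W) = 1/(W + 3*0*(W + 3)) = 1/(W + 3*0*(3 + W)) = 1/(W + 0) = 1/W)
(-414522 + 484919)/(82361 + H(17)*120) = (-414522 + 484919)/(82361 + 120/17) = 70397/(82361 + (1/17)*120) = 70397/(82361 + 120/17) = 70397/(1400257/17) = 70397*(17/1400257) = 1196749/1400257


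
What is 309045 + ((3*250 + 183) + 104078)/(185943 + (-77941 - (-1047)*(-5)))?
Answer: 31759732526/102767 ≈ 3.0905e+5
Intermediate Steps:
309045 + ((3*250 + 183) + 104078)/(185943 + (-77941 - (-1047)*(-5))) = 309045 + ((750 + 183) + 104078)/(185943 + (-77941 - 1*5235)) = 309045 + (933 + 104078)/(185943 + (-77941 - 5235)) = 309045 + 105011/(185943 - 83176) = 309045 + 105011/102767 = 31759732526/102767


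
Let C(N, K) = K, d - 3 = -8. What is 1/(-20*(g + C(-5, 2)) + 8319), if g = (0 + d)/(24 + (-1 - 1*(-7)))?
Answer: 3/24847 ≈ 0.00012074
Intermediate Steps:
d = -5 (d = 3 - 8 = -5)
g = -⅙ (g = (0 - 5)/(24 + (-1 - 1*(-7))) = -5/(24 + (-1 + 7)) = -5/(24 + 6) = -5/30 = -5*1/30 = -⅙ ≈ -0.16667)
1/(-20*(g + C(-5, 2)) + 8319) = 1/(-20*(-⅙ + 2) + 8319) = 1/(-20*11/6 + 8319) = 1/(-110/3 + 8319) = 1/(24847/3) = 3/24847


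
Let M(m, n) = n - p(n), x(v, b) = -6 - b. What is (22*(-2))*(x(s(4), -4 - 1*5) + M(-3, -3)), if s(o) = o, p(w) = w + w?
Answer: -264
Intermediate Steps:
p(w) = 2*w
M(m, n) = -n (M(m, n) = n - 2*n = -n)
(22*(-2))*(x(s(4), -4 - 1*5) + M(-3, -3)) = (22*(-2))*((-6 - (-4 - 1*5)) - 1*(-3)) = -44*((-6 - (-4 - 5)) + 3) = -44*((-6 - 1*(-9)) + 3) = -44*((-6 + 9) + 3) = -44*(3 + 3) = -44*6 = -264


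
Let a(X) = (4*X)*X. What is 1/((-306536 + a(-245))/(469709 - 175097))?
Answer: -73653/16609 ≈ -4.4345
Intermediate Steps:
a(X) = 4*X²
1/((-306536 + a(-245))/(469709 - 175097)) = 1/((-306536 + 4*(-245)²)/(469709 - 175097)) = 1/((-306536 + 4*60025)/294612) = 1/((-306536 + 240100)*(1/294612)) = 1/(-66436*1/294612) = 1/(-16609/73653) = -73653/16609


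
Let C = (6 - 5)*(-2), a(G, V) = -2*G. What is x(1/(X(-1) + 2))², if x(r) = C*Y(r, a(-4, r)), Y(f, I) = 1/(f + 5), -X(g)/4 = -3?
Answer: 784/5041 ≈ 0.15552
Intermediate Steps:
X(g) = 12 (X(g) = -4*(-3) = 12)
Y(f, I) = 1/(5 + f)
C = -2 (C = 1*(-2) = -2)
x(r) = -2/(5 + r)
x(1/(X(-1) + 2))² = (-2/(5 + 1/(12 + 2)))² = (-2/(5 + 1/14))² = (-2/71/14)² = (-2*14/71)² = (-28/71)² = 784/5041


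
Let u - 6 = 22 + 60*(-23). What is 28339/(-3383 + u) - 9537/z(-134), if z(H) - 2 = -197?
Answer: 2642106/61555 ≈ 42.923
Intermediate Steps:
z(H) = -195 (z(H) = 2 - 197 = -195)
u = -1352 (u = 6 + (22 + 60*(-23)) = 6 + (22 - 1380) = 6 - 1358 = -1352)
28339/(-3383 + u) - 9537/z(-134) = 28339/(-3383 - 1352) - 9537/(-195) = 28339/(-4735) - 9537*(-1/195) = 28339*(-1/4735) + 3179/65 = -28339/4735 + 3179/65 = 2642106/61555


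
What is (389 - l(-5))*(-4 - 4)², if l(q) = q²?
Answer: 23296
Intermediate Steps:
(389 - l(-5))*(-4 - 4)² = (389 - 1*(-5)²)*(-4 - 4)² = (389 - 1*25)*(-8)² = (389 - 25)*64 = 364*64 = 23296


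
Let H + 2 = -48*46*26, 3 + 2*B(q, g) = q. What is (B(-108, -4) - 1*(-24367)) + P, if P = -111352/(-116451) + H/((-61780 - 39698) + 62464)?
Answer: 110463506091149/4543219314 ≈ 24314.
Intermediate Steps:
B(q, g) = -3/2 + q/2
H = -57410 (H = -2 - 48*46*26 = -2 - 2208*26 = -2 - 57408 = -57410)
P = 5514869419/2271609657 (P = -111352/(-116451) - 57410/((-61780 - 39698) + 62464) = -111352*(-1/116451) - 57410/(-101478 + 62464) = 111352/116451 - 57410/(-39014) = 111352/116451 - 57410*(-1/39014) = 111352/116451 + 28705/19507 = 5514869419/2271609657 ≈ 2.4277)
(B(-108, -4) - 1*(-24367)) + P = ((-3/2 + (½)*(-108)) - 1*(-24367)) + 5514869419/2271609657 = ((-3/2 - 54) + 24367) + 5514869419/2271609657 = (-111/2 + 24367) + 5514869419/2271609657 = 48623/2 + 5514869419/2271609657 = 110463506091149/4543219314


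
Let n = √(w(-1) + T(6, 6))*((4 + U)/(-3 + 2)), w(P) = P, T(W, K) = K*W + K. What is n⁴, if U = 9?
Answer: 48011041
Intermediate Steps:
T(W, K) = K + K*W
n = -13*√41 (n = √(-1 + 6*(1 + 6))*((4 + 9)/(-3 + 2)) = √(-1 + 6*7)*(13/(-1)) = √(-1 + 42)*(13*(-1)) = √41*(-13) = -13*√41 ≈ -83.241)
n⁴ = (-13*√41)⁴ = 48011041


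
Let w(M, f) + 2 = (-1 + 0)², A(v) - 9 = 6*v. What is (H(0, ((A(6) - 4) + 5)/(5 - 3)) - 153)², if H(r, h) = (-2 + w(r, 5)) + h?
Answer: 17689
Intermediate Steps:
A(v) = 9 + 6*v
w(M, f) = -1 (w(M, f) = -2 + (-1 + 0)² = -2 + (-1)² = -2 + 1 = -1)
H(r, h) = -3 + h (H(r, h) = (-2 - 1) + h = -3 + h)
(H(0, ((A(6) - 4) + 5)/(5 - 3)) - 153)² = ((-3 + (((9 + 6*6) - 4) + 5)/(5 - 3)) - 153)² = ((-3 + (((9 + 36) - 4) + 5)/2) - 153)² = ((-3 + ((45 - 4) + 5)*(½)) - 153)² = ((-3 + (41 + 5)*(½)) - 153)² = ((-3 + 46*(½)) - 153)² = ((-3 + 23) - 153)² = (20 - 153)² = (-133)² = 17689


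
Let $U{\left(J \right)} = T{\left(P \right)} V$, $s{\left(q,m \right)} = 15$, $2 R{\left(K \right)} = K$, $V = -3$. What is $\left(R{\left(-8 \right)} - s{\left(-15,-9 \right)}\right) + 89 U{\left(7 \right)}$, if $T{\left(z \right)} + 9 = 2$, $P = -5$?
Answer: $1850$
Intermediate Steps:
$T{\left(z \right)} = -7$ ($T{\left(z \right)} = -9 + 2 = -7$)
$R{\left(K \right)} = \frac{K}{2}$
$U{\left(J \right)} = 21$ ($U{\left(J \right)} = \left(-7\right) \left(-3\right) = 21$)
$\left(R{\left(-8 \right)} - s{\left(-15,-9 \right)}\right) + 89 U{\left(7 \right)} = \left(\frac{1}{2} \left(-8\right) - 15\right) + 89 \cdot 21 = \left(-4 - 15\right) + 1869 = -19 + 1869 = 1850$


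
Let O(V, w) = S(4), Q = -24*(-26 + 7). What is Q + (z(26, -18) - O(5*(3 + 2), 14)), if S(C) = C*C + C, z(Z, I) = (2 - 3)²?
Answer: 437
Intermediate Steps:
z(Z, I) = 1 (z(Z, I) = (-1)² = 1)
Q = 456 (Q = -24*(-19) = 456)
S(C) = C + C² (S(C) = C² + C = C + C²)
O(V, w) = 20 (O(V, w) = 4*(1 + 4) = 4*5 = 20)
Q + (z(26, -18) - O(5*(3 + 2), 14)) = 456 + (1 - 1*20) = 456 + (1 - 20) = 456 - 19 = 437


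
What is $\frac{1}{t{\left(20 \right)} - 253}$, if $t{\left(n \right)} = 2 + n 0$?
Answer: $- \frac{1}{251} \approx -0.0039841$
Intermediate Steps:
$t{\left(n \right)} = 2$ ($t{\left(n \right)} = 2 + 0 = 2$)
$\frac{1}{t{\left(20 \right)} - 253} = \frac{1}{2 - 253} = \frac{1}{-251} = - \frac{1}{251}$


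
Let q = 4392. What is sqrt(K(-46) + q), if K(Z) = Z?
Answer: sqrt(4346) ≈ 65.924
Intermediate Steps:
sqrt(K(-46) + q) = sqrt(-46 + 4392) = sqrt(4346)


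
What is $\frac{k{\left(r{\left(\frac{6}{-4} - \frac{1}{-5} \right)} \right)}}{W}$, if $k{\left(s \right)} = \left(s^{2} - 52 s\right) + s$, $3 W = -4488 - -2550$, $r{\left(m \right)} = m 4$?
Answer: $- \frac{3653}{8075} \approx -0.45238$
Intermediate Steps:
$r{\left(m \right)} = 4 m$
$W = -646$ ($W = \frac{-4488 - -2550}{3} = \frac{-4488 + 2550}{3} = \frac{1}{3} \left(-1938\right) = -646$)
$k{\left(s \right)} = s^{2} - 51 s$
$\frac{k{\left(r{\left(\frac{6}{-4} - \frac{1}{-5} \right)} \right)}}{W} = \frac{4 \left(\frac{6}{-4} - \frac{1}{-5}\right) \left(-51 + 4 \left(\frac{6}{-4} - \frac{1}{-5}\right)\right)}{-646} = 4 \left(6 \left(- \frac{1}{4}\right) - - \frac{1}{5}\right) \left(-51 + 4 \left(6 \left(- \frac{1}{4}\right) - - \frac{1}{5}\right)\right) \left(- \frac{1}{646}\right) = 4 \left(- \frac{3}{2} + \frac{1}{5}\right) \left(-51 + 4 \left(- \frac{3}{2} + \frac{1}{5}\right)\right) \left(- \frac{1}{646}\right) = 4 \left(- \frac{13}{10}\right) \left(-51 + 4 \left(- \frac{13}{10}\right)\right) \left(- \frac{1}{646}\right) = - \frac{26 \left(-51 - \frac{26}{5}\right)}{5} \left(- \frac{1}{646}\right) = \left(- \frac{26}{5}\right) \left(- \frac{281}{5}\right) \left(- \frac{1}{646}\right) = \frac{7306}{25} \left(- \frac{1}{646}\right) = - \frac{3653}{8075}$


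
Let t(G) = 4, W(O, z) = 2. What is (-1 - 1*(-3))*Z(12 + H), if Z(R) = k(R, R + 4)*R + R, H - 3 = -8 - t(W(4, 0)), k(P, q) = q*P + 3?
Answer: 150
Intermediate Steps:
k(P, q) = 3 + P*q (k(P, q) = P*q + 3 = 3 + P*q)
H = -9 (H = 3 + (-8 - 1*4) = 3 + (-8 - 4) = 3 - 12 = -9)
Z(R) = R + R*(3 + R*(4 + R)) (Z(R) = (3 + R*(R + 4))*R + R = (3 + R*(4 + R))*R + R = R*(3 + R*(4 + R)) + R = R + R*(3 + R*(4 + R)))
(-1 - 1*(-3))*Z(12 + H) = (-1 - 1*(-3))*((12 - 9)*(4 + (12 - 9)*(4 + (12 - 9)))) = (-1 + 3)*(3*(4 + 3*(4 + 3))) = 2*(3*(4 + 3*7)) = 2*(3*(4 + 21)) = 2*(3*25) = 2*75 = 150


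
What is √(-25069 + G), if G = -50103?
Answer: 2*I*√18793 ≈ 274.18*I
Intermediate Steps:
√(-25069 + G) = √(-25069 - 50103) = √(-75172) = 2*I*√18793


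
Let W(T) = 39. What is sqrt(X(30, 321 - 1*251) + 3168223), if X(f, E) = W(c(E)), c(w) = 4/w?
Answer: sqrt(3168262) ≈ 1780.0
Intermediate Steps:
X(f, E) = 39
sqrt(X(30, 321 - 1*251) + 3168223) = sqrt(39 + 3168223) = sqrt(3168262)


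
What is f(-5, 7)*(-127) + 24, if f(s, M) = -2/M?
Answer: 422/7 ≈ 60.286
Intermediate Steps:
f(-5, 7)*(-127) + 24 = -2/7*(-127) + 24 = 254/7 + 24 = 422/7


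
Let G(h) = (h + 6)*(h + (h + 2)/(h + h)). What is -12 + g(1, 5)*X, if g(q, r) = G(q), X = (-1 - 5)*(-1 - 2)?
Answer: 303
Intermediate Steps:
X = 18 (X = -6*(-3) = 18)
G(h) = (6 + h)*(h + (2 + h)/(2*h)) (G(h) = (6 + h)*(h + (2 + h)/((2*h))) = (6 + h)*(h + (2 + h)*(1/(2*h))) = (6 + h)*(h + (2 + h)/(2*h)))
g(q, r) = 4 + q**2 + 6/q + 13*q/2
-12 + g(1, 5)*X = -12 + (4 + 1**2 + 6/1 + (13/2)*1)*18 = -12 + (4 + 1 + 6*1 + 13/2)*18 = -12 + (4 + 1 + 6 + 13/2)*18 = -12 + (35/2)*18 = -12 + 315 = 303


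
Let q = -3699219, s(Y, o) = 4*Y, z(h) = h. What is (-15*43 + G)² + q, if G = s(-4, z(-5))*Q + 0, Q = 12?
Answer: -2998650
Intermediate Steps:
G = -192 (G = (4*(-4))*12 + 0 = -16*12 + 0 = -192 + 0 = -192)
(-15*43 + G)² + q = (-15*43 - 192)² - 3699219 = (-645 - 192)² - 3699219 = (-837)² - 3699219 = 700569 - 3699219 = -2998650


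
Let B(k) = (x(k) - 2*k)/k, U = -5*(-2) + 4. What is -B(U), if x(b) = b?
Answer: 1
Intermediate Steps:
U = 14 (U = 10 + 4 = 14)
B(k) = -1 (B(k) = (k - 2*k)/k = (-k)/k = -1)
-B(U) = -1*(-1) = 1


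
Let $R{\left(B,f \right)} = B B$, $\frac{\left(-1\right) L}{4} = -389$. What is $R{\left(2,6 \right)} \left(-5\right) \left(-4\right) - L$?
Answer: $-1476$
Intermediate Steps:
$L = 1556$ ($L = \left(-4\right) \left(-389\right) = 1556$)
$R{\left(B,f \right)} = B^{2}$
$R{\left(2,6 \right)} \left(-5\right) \left(-4\right) - L = 2^{2} \left(-5\right) \left(-4\right) - 1556 = 4 \left(-5\right) \left(-4\right) - 1556 = \left(-20\right) \left(-4\right) - 1556 = 80 - 1556 = -1476$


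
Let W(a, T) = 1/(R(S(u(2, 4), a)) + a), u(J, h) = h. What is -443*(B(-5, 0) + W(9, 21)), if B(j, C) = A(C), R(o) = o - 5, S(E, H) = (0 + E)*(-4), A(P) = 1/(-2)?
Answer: 3101/12 ≈ 258.42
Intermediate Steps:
A(P) = -½
S(E, H) = -4*E (S(E, H) = E*(-4) = -4*E)
R(o) = -5 + o
B(j, C) = -½
W(a, T) = 1/(-21 + a) (W(a, T) = 1/((-5 - 4*4) + a) = 1/((-5 - 16) + a) = 1/(-21 + a))
-443*(B(-5, 0) + W(9, 21)) = -443*(-½ + 1/(-21 + 9)) = -443*(-½ + 1/(-12)) = -443*(-½ - 1/12) = -443*(-7/12) = 3101/12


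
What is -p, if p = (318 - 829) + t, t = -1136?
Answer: 1647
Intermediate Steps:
p = -1647 (p = (318 - 829) - 1136 = -511 - 1136 = -1647)
-p = -1*(-1647) = 1647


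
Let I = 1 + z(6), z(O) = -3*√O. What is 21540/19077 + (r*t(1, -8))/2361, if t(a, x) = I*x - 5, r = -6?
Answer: 5815994/5004533 - 48*√6/787 ≈ 1.0127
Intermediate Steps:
I = 1 - 3*√6 ≈ -6.3485
t(a, x) = -5 + x*(1 - 3*√6) (t(a, x) = (1 - 3*√6)*x - 5 = x*(1 - 3*√6) - 5 = -5 + x*(1 - 3*√6))
21540/19077 + (r*t(1, -8))/2361 = 21540/19077 - 6*(-5 - 8*(1 - 3*√6))/2361 = 21540*(1/19077) - 6*(-5 + (-8 + 24*√6))*(1/2361) = 7180/6359 - 6*(-13 + 24*√6)*(1/2361) = 7180/6359 + (78 - 144*√6)*(1/2361) = 7180/6359 + (26/787 - 48*√6/787) = 5815994/5004533 - 48*√6/787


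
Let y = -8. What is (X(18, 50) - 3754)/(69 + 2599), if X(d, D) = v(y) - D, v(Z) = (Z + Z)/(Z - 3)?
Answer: -10457/7337 ≈ -1.4252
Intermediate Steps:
v(Z) = 2*Z/(-3 + Z) (v(Z) = (2*Z)/(-3 + Z) = 2*Z/(-3 + Z))
X(d, D) = 16/11 - D (X(d, D) = 2*(-8)/(-3 - 8) - D = 2*(-8)/(-11) - D = 2*(-8)*(-1/11) - D = 16/11 - D)
(X(18, 50) - 3754)/(69 + 2599) = ((16/11 - 1*50) - 3754)/(69 + 2599) = ((16/11 - 50) - 3754)/2668 = (-534/11 - 3754)*(1/2668) = -41828/11*1/2668 = -10457/7337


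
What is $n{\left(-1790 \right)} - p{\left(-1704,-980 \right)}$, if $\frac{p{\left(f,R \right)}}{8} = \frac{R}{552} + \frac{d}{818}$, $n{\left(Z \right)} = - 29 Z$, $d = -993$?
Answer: $\frac{1465626998}{28221} \approx 51934.0$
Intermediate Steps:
$p{\left(f,R \right)} = - \frac{3972}{409} + \frac{R}{69}$ ($p{\left(f,R \right)} = 8 \left(\frac{R}{552} - \frac{993}{818}\right) = 8 \left(- \frac{993}{818} + \frac{R}{552}\right) = - \frac{3972}{409} + \frac{R}{69}$)
$n{\left(-1790 \right)} - p{\left(-1704,-980 \right)} = \left(-29\right) \left(-1790\right) - \left(- \frac{3972}{409} + \frac{1}{69} \left(-980\right)\right) = 51910 - \left(- \frac{3972}{409} - \frac{980}{69}\right) = 51910 - - \frac{674888}{28221} = 51910 + \frac{674888}{28221} = \frac{1465626998}{28221}$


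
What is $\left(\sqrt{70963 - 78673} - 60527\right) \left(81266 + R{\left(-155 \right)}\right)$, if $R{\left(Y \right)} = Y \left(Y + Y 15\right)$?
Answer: $-28185365982 + 465666 i \sqrt{7710} \approx -2.8185 \cdot 10^{10} + 4.0889 \cdot 10^{7} i$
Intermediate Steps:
$R{\left(Y \right)} = 16 Y^{2}$ ($R{\left(Y \right)} = Y \left(Y + 15 Y\right) = Y 16 Y = 16 Y^{2}$)
$\left(\sqrt{70963 - 78673} - 60527\right) \left(81266 + R{\left(-155 \right)}\right) = \left(\sqrt{70963 - 78673} - 60527\right) \left(81266 + 16 \left(-155\right)^{2}\right) = \left(\sqrt{-7710} - 60527\right) \left(81266 + 16 \cdot 24025\right) = \left(i \sqrt{7710} - 60527\right) \left(81266 + 384400\right) = \left(-60527 + i \sqrt{7710}\right) 465666 = -28185365982 + 465666 i \sqrt{7710}$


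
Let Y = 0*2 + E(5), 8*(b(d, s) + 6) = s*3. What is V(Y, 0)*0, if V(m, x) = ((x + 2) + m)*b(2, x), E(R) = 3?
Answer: 0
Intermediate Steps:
b(d, s) = -6 + 3*s/8 (b(d, s) = -6 + (s*3)/8 = -6 + (3*s)/8 = -6 + 3*s/8)
Y = 3 (Y = 0*2 + 3 = 0 + 3 = 3)
V(m, x) = (-6 + 3*x/8)*(2 + m + x) (V(m, x) = ((x + 2) + m)*(-6 + 3*x/8) = ((2 + x) + m)*(-6 + 3*x/8) = (2 + m + x)*(-6 + 3*x/8) = (-6 + 3*x/8)*(2 + m + x))
V(Y, 0)*0 = (3*(-16 + 0)*(2 + 3 + 0)/8)*0 = ((3/8)*(-16)*5)*0 = -30*0 = 0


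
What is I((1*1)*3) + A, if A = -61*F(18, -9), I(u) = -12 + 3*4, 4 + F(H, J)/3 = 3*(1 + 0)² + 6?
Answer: -915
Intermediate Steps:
F(H, J) = 15 (F(H, J) = -12 + 3*(3*(1 + 0)² + 6) = -12 + 3*(3*1² + 6) = -12 + 3*(3*1 + 6) = -12 + 3*(3 + 6) = -12 + 3*9 = -12 + 27 = 15)
I(u) = 0 (I(u) = -12 + 12 = 0)
A = -915 (A = -61*15 = -915)
I((1*1)*3) + A = 0 - 915 = -915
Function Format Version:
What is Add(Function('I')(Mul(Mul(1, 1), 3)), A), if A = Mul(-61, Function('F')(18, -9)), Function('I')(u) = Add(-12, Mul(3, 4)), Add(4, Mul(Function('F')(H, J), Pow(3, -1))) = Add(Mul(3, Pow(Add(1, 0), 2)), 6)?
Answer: -915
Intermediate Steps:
Function('F')(H, J) = 15 (Function('F')(H, J) = Add(-12, Mul(3, Add(Mul(3, Pow(Add(1, 0), 2)), 6))) = Add(-12, Mul(3, Add(Mul(3, Pow(1, 2)), 6))) = Add(-12, Mul(3, Add(Mul(3, 1), 6))) = Add(-12, Mul(3, Add(3, 6))) = Add(-12, Mul(3, 9)) = Add(-12, 27) = 15)
Function('I')(u) = 0 (Function('I')(u) = Add(-12, 12) = 0)
A = -915 (A = Mul(-61, 15) = -915)
Add(Function('I')(Mul(Mul(1, 1), 3)), A) = Add(0, -915) = -915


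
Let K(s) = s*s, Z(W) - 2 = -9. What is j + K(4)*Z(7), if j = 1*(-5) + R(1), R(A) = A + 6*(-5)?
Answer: -146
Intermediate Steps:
Z(W) = -7 (Z(W) = 2 - 9 = -7)
R(A) = -30 + A (R(A) = A - 30 = -30 + A)
K(s) = s²
j = -34 (j = 1*(-5) + (-30 + 1) = -5 - 29 = -34)
j + K(4)*Z(7) = -34 + 4²*(-7) = -34 + 16*(-7) = -34 - 112 = -146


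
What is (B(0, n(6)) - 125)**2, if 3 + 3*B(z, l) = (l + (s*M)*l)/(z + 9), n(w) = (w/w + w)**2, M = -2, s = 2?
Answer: 1399489/81 ≈ 17278.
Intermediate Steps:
n(w) = (1 + w)**2
B(z, l) = -1 - l/(9 + z) (B(z, l) = -1 + ((l + (2*(-2))*l)/(z + 9))/3 = -1 + ((l - 4*l)/(9 + z))/3 = -1 + ((-3*l)/(9 + z))/3 = -1 + (-3*l/(9 + z))/3 = -1 - l/(9 + z))
(B(0, n(6)) - 125)**2 = ((-9 - (1 + 6)**2 - 1*0)/(9 + 0) - 125)**2 = ((-9 - 1*7**2 + 0)/9 - 125)**2 = ((-9 - 1*49 + 0)/9 - 125)**2 = ((-9 - 49 + 0)/9 - 125)**2 = ((1/9)*(-58) - 125)**2 = (-58/9 - 125)**2 = (-1183/9)**2 = 1399489/81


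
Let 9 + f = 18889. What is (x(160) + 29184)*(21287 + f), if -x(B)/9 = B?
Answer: 1114393248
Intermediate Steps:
f = 18880 (f = -9 + 18889 = 18880)
x(B) = -9*B
(x(160) + 29184)*(21287 + f) = (-9*160 + 29184)*(21287 + 18880) = (-1440 + 29184)*40167 = 27744*40167 = 1114393248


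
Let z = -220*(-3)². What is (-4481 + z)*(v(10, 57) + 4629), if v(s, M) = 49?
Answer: -30224558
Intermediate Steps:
z = -1980 (z = -220*9 = -1980)
(-4481 + z)*(v(10, 57) + 4629) = (-4481 - 1980)*(49 + 4629) = -6461*4678 = -30224558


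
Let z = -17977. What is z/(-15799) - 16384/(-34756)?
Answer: 220914857/137277511 ≈ 1.6093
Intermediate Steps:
z/(-15799) - 16384/(-34756) = -17977/(-15799) - 16384/(-34756) = -17977*(-1/15799) - 16384*(-1/34756) = 17977/15799 + 4096/8689 = 220914857/137277511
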